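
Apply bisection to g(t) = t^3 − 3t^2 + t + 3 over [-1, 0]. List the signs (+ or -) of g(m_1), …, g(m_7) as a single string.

++---+-

g(-0.5) = 1.625 > 0, so the root lies in [-1, -0.5]
g(-0.75) = 0.140625 > 0, so the root lies in [-1, -0.75]
g(-0.875) = -0.841797 < 0, so the root lies in [-0.875, -0.75]
g(-0.8125) = -0.3293 < 0, so the root lies in [-0.8125, -0.75]
g(-0.78125) = -0.0891 < 0, so the root lies in [-0.78125, -0.75]
g(-0.765625) = 0.027 > 0, so the root lies in [-0.78125, -0.765625]
g(-0.7734375) = -0.0307 < 0, so the root lies in [-0.7734375, -0.765625]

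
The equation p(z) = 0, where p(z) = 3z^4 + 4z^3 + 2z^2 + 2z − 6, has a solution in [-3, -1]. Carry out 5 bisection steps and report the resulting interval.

p(-2) = 14 > 0, so the root lies in [-2, -1]
p(-1.5) = -2.8125 < 0, so the root lies in [-2, -1.5]
p(-1.75) = 3.324219 > 0, so the root lies in [-1.75, -1.5]
p(-1.625) = -0.2141 < 0, so the root lies in [-1.75, -1.625]
p(-1.6875) = 1.4261 > 0, so the root lies in [-1.6875, -1.625]

[-1.6875, -1.625]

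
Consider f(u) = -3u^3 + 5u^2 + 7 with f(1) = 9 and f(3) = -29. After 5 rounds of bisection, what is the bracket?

midpoint 2: f = 3 > 0 → [2, 3]
midpoint 2.5: f = -8.625 < 0 → [2, 2.5]
midpoint 2.25: f = -1.859375 < 0 → [2, 2.25]
midpoint 2.125: f = 0.791 > 0 → [2.125, 2.25]
midpoint 2.1875: f = -0.4768 < 0 → [2.125, 2.1875]

[2.125, 2.1875]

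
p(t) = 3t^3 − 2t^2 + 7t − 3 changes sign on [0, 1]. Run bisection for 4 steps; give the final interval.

t = 0.5 gives p = 0.375, positive; keep [0, 0.5]
t = 0.25 gives p = -1.328125, negative; keep [0.25, 0.5]
t = 0.375 gives p = -0.498047, negative; keep [0.375, 0.5]
t = 0.4375 gives p = -0.0691, negative; keep [0.4375, 0.5]

[0.4375, 0.5]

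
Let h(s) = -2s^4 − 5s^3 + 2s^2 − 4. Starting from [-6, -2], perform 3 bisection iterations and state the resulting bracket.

h(-4) = -164 < 0, so the root lies in [-4, -2]
h(-3) = -13 < 0, so the root lies in [-3, -2]
h(-2.5) = 8.5 > 0, so the root lies in [-3, -2.5]

[-3, -2.5]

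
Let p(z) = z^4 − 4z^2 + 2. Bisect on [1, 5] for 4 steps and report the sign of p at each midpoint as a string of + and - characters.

++--

z = 3 gives p = 47, positive; keep [1, 3]
z = 2 gives p = 2, positive; keep [1, 2]
z = 1.5 gives p = -1.9375, negative; keep [1.5, 2]
z = 1.75 gives p = -0.8711, negative; keep [1.75, 2]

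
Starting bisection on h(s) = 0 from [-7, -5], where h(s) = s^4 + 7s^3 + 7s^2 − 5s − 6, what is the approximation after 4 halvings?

m = -6, h(m) = 60 (+); new bracket [-6, -5]
m = -5.5, h(m) = -16.3125 (−); new bracket [-6, -5.5]
m = -5.75, h(m) = 16.550781 (+); new bracket [-5.75, -5.5]
m = -5.625, h(m) = -1.1111 (−); new bracket [-5.75, -5.625]

-5.625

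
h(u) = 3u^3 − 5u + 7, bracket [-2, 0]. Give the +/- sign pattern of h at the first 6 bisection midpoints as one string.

midpoint -1: h = 9 > 0 → [-2, -1]
midpoint -1.5: h = 4.375 > 0 → [-2, -1.5]
midpoint -1.75: h = -0.328125 < 0 → [-1.75, -1.5]
midpoint -1.625: h = 2.252 > 0 → [-1.75, -1.625]
midpoint -1.6875: h = 1.0212 > 0 → [-1.75, -1.6875]
midpoint -1.71875: h = 0.3617 > 0 → [-1.75, -1.71875]

++-+++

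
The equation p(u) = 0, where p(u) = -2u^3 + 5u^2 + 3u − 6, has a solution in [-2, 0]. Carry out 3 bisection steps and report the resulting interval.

p(-1) = -2 < 0, so the root lies in [-2, -1]
p(-1.5) = 7.5 > 0, so the root lies in [-1.5, -1]
p(-1.25) = 1.96875 > 0, so the root lies in [-1.25, -1]

[-1.25, -1]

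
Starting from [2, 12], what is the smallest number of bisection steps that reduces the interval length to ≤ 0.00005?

18

Width after n steps is 10/2^n. Need 2^n ≥ 10/0.00005 = 200000.
2^17 = 131072 < 200000 ≤ 2^18 = 262144, so n = 18.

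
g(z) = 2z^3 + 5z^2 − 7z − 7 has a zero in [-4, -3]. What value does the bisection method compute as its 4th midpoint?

-3.1875

z = -3.5 gives g = -7, negative; keep [-3.5, -3]
z = -3.25 gives g = -0.09375, negative; keep [-3.25, -3]
z = -3.125 gives g = 2.667969, positive; keep [-3.25, -3.125]
z = -3.1875 gives g = 1.3423, positive; keep [-3.25, -3.1875]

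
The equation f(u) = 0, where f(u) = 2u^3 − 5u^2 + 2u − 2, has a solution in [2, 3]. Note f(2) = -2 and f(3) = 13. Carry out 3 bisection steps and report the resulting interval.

[2.25, 2.375]

midpoint 2.5: f = 3 > 0 → [2, 2.5]
midpoint 2.25: f = -0.03125 < 0 → [2.25, 2.5]
midpoint 2.375: f = 1.339844 > 0 → [2.25, 2.375]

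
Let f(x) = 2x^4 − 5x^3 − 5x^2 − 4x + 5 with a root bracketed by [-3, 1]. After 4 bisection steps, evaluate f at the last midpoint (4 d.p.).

midpoint -1: f = 11 > 0 → [-1, 1]
midpoint 0: f = 5 > 0 → [0, 1]
midpoint 0.5: f = 1.25 > 0 → [0.5, 1]
midpoint 0.75: f = -2.2891 < 0 → [0.5, 0.75]

-2.2891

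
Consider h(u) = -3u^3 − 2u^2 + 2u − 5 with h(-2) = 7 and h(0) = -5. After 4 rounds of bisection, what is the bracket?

[-1.75, -1.625]

h(-1) = -6 < 0, so the root lies in [-2, -1]
h(-1.5) = -2.375 < 0, so the root lies in [-2, -1.5]
h(-1.75) = 1.453125 > 0, so the root lies in [-1.75, -1.5]
h(-1.625) = -0.6582 < 0, so the root lies in [-1.75, -1.625]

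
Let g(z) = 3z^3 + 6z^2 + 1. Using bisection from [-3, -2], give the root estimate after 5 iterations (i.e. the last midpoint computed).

-2.09375

m = -2.5, g(m) = -8.375 (−); new bracket [-2.5, -2]
m = -2.25, g(m) = -2.796875 (−); new bracket [-2.25, -2]
m = -2.125, g(m) = -0.693359 (−); new bracket [-2.125, -2]
m = -2.0625, g(m) = 0.2024 (+); new bracket [-2.125, -2.0625]
m = -2.09375, g(m) = -0.2329 (−); new bracket [-2.09375, -2.0625]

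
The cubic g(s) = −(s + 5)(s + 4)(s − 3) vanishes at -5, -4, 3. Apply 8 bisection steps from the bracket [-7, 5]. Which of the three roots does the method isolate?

3

g(-1) = 48 > 0, so the root lies in [-1, 5]
g(2) = 42 > 0, so the root lies in [2, 5]
g(3.5) = -31.875 < 0, so the root lies in [2, 3.5]
g(2.75) = 13.0781 > 0, so the root lies in [2.75, 3.5]
g(3.125) = -7.2363 < 0, so the root lies in [2.75, 3.125]
g(2.9375) = 3.4417 > 0, so the root lies in [2.9375, 3.125]
g(3.03125) = -1.7647 < 0, so the root lies in [2.9375, 3.03125]
g(2.984375) = 0.8713 > 0, so the root lies in [2.984375, 3.03125]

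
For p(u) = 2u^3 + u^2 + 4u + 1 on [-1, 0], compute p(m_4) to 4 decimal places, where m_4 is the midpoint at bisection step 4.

-0.2134

u = -0.5 gives p = -1, negative; keep [-0.5, 0]
u = -0.25 gives p = 0.03125, positive; keep [-0.5, -0.25]
u = -0.375 gives p = -0.464844, negative; keep [-0.375, -0.25]
u = -0.3125 gives p = -0.2134, negative; keep [-0.3125, -0.25]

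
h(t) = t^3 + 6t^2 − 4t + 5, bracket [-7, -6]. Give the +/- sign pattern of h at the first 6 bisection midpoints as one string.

m = -6.5, h(m) = 9.875 (+); new bracket [-7, -6.5]
m = -6.75, h(m) = -2.171875 (−); new bracket [-6.75, -6.5]
m = -6.625, h(m) = 4.068359 (+); new bracket [-6.75, -6.625]
m = -6.6875, h(m) = 1.0032 (+); new bracket [-6.75, -6.6875]
m = -6.71875, h(m) = -0.5705 (−); new bracket [-6.71875, -6.6875]
m = -6.703125, h(m) = 0.2198 (+); new bracket [-6.71875, -6.703125]

+-++-+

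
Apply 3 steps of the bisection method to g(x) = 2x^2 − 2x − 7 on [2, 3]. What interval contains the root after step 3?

g(2.5) = 0.5 > 0, so the root lies in [2, 2.5]
g(2.25) = -1.375 < 0, so the root lies in [2.25, 2.5]
g(2.375) = -0.46875 < 0, so the root lies in [2.375, 2.5]

[2.375, 2.5]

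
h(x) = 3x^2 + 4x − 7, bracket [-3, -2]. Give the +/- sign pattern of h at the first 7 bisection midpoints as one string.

midpoint -2.5: h = 1.75 > 0 → [-2.5, -2]
midpoint -2.25: h = -0.8125 < 0 → [-2.5, -2.25]
midpoint -2.375: h = 0.421875 > 0 → [-2.375, -2.25]
midpoint -2.3125: h = -0.207 < 0 → [-2.375, -2.3125]
midpoint -2.34375: h = 0.1045 > 0 → [-2.34375, -2.3125]
midpoint -2.328125: h = -0.052 < 0 → [-2.34375, -2.328125]
midpoint -2.3359375: h = 0.0261 > 0 → [-2.3359375, -2.328125]

+-+-+-+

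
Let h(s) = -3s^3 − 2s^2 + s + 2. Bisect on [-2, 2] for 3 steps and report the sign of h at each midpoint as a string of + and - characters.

+-+

s = 0 gives h = 2, positive; keep [0, 2]
s = 1 gives h = -2, negative; keep [0, 1]
s = 0.5 gives h = 1.625, positive; keep [0.5, 1]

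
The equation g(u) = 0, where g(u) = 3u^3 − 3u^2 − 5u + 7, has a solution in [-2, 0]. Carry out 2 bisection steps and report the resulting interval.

midpoint -1: g = 6 > 0 → [-2, -1]
midpoint -1.5: g = -2.375 < 0 → [-1.5, -1]

[-1.5, -1]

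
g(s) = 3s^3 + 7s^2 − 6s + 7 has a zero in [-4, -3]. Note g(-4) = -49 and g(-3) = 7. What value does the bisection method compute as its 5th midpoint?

-3.21875

g(-3.5) = -14.875 < 0, so the root lies in [-3.5, -3]
g(-3.25) = -2.546875 < 0, so the root lies in [-3.25, -3]
g(-3.125) = 2.556641 > 0, so the root lies in [-3.25, -3.125]
g(-3.1875) = 0.0896 > 0, so the root lies in [-3.25, -3.1875]
g(-3.21875) = -1.2072 < 0, so the root lies in [-3.21875, -3.1875]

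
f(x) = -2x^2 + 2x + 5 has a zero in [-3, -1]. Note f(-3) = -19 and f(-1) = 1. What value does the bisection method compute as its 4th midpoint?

midpoint -2: f = -7 < 0 → [-2, -1]
midpoint -1.5: f = -2.5 < 0 → [-1.5, -1]
midpoint -1.25: f = -0.625 < 0 → [-1.25, -1]
midpoint -1.125: f = 0.2188 > 0 → [-1.25, -1.125]

-1.125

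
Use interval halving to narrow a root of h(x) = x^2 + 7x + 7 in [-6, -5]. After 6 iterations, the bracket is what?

[-5.796875, -5.78125]

midpoint -5.5: h = -1.25 < 0 → [-6, -5.5]
midpoint -5.75: h = -0.1875 < 0 → [-6, -5.75]
midpoint -5.875: h = 0.390625 > 0 → [-5.875, -5.75]
midpoint -5.8125: h = 0.0977 > 0 → [-5.8125, -5.75]
midpoint -5.78125: h = -0.0459 < 0 → [-5.8125, -5.78125]
midpoint -5.796875: h = 0.0256 > 0 → [-5.796875, -5.78125]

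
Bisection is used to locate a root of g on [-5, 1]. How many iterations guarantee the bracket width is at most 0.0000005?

24

Width after n steps is 6/2^n. Need 2^n ≥ 6/0.0000005 = 12000000.
2^23 = 8388608 < 12000000 ≤ 2^24 = 16777216, so n = 24.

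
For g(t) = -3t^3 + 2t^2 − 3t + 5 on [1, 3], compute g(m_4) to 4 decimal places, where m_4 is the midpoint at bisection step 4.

-0.1152

t = 2 gives g = -17, negative; keep [1, 2]
t = 1.5 gives g = -5.125, negative; keep [1, 1.5]
t = 1.25 gives g = -1.484375, negative; keep [1, 1.25]
t = 1.125 gives g = -0.1152, negative; keep [1, 1.125]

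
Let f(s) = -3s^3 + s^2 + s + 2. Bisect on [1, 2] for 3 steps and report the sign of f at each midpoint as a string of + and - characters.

f(1.5) = -4.375 < 0, so the root lies in [1, 1.5]
f(1.25) = -1.046875 < 0, so the root lies in [1, 1.25]
f(1.125) = 0.119141 > 0, so the root lies in [1.125, 1.25]

--+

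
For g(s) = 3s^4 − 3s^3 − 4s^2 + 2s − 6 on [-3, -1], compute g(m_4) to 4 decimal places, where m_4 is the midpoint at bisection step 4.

m = -2, g(m) = 46 (+); new bracket [-2, -1]
m = -1.5, g(m) = 7.3125 (+); new bracket [-1.5, -1]
m = -1.25, g(m) = -1.566406 (−); new bracket [-1.5, -1.25]
m = -1.375, g(m) = 2.2097 (+); new bracket [-1.375, -1.25]

2.2097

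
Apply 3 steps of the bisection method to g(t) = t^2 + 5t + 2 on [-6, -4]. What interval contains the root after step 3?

t = -5 gives g = 2, positive; keep [-5, -4]
t = -4.5 gives g = -0.25, negative; keep [-5, -4.5]
t = -4.75 gives g = 0.8125, positive; keep [-4.75, -4.5]

[-4.75, -4.5]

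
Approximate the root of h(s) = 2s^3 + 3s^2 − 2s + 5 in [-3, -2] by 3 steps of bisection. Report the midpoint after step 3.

-2.375

midpoint -2.5: h = -2.5 < 0 → [-2.5, -2]
midpoint -2.25: h = 1.90625 > 0 → [-2.5, -2.25]
midpoint -2.375: h = -0.121094 < 0 → [-2.375, -2.25]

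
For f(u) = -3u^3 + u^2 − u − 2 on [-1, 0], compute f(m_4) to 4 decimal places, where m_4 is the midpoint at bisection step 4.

0.1350

u = -0.5 gives f = -0.875, negative; keep [-1, -0.5]
u = -0.75 gives f = 0.578125, positive; keep [-0.75, -0.5]
u = -0.625 gives f = -0.251953, negative; keep [-0.75, -0.625]
u = -0.6875 gives f = 0.135, positive; keep [-0.6875, -0.625]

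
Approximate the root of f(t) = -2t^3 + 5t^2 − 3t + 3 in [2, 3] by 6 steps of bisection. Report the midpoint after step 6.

2.140625

f(2.5) = -4.5 < 0, so the root lies in [2, 2.5]
f(2.25) = -1.21875 < 0, so the root lies in [2, 2.25]
f(2.125) = 0.011719 > 0, so the root lies in [2.125, 2.25]
f(2.1875) = -0.5718 < 0, so the root lies in [2.125, 2.1875]
f(2.15625) = -0.2723 < 0, so the root lies in [2.125, 2.15625]
f(2.140625) = -0.1284 < 0, so the root lies in [2.125, 2.140625]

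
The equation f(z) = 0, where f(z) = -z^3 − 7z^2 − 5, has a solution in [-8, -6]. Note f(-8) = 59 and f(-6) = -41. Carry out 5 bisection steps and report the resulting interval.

[-7.125, -7.0625]

m = -7, f(m) = -5 (−); new bracket [-8, -7]
m = -7.5, f(m) = 23.125 (+); new bracket [-7.5, -7]
m = -7.25, f(m) = 8.140625 (+); new bracket [-7.25, -7]
m = -7.125, f(m) = 1.3457 (+); new bracket [-7.125, -7]
m = -7.0625, f(m) = -1.8826 (−); new bracket [-7.125, -7.0625]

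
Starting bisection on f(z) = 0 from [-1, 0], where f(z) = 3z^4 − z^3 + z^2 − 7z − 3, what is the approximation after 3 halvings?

-0.375

m = -0.5, f(m) = 1.0625 (+); new bracket [-0.5, 0]
m = -0.25, f(m) = -1.160156 (−); new bracket [-0.5, -0.25]
m = -0.375, f(m) = -0.122314 (−); new bracket [-0.5, -0.375]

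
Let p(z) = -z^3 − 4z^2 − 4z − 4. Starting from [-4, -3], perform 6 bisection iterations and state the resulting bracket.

[-3.140625, -3.125]

z = -3.5 gives p = 3.875, positive; keep [-3.5, -3]
z = -3.25 gives p = 1.078125, positive; keep [-3.25, -3]
z = -3.125 gives p = -0.044922, negative; keep [-3.25, -3.125]
z = -3.1875 gives p = 0.4949, positive; keep [-3.1875, -3.125]
z = -3.15625 gives p = 0.2196, positive; keep [-3.15625, -3.125]
z = -3.140625 gives p = 0.086, positive; keep [-3.140625, -3.125]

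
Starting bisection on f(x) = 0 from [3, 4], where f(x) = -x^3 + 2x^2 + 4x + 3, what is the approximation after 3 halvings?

3.375

midpoint 3.5: f = -1.375 < 0 → [3, 3.5]
midpoint 3.25: f = 2.796875 > 0 → [3.25, 3.5]
midpoint 3.375: f = 0.837891 > 0 → [3.375, 3.5]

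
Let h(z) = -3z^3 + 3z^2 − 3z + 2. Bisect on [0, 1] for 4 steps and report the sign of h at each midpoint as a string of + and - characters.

z = 0.5 gives h = 0.875, positive; keep [0.5, 1]
z = 0.75 gives h = 0.171875, positive; keep [0.75, 1]
z = 0.875 gives h = -0.337891, negative; keep [0.75, 0.875]
z = 0.8125 gives h = -0.0662, negative; keep [0.75, 0.8125]

++--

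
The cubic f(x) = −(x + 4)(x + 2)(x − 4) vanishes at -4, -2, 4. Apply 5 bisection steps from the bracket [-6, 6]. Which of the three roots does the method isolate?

m = 0, f(m) = 32 (+); new bracket [0, 6]
m = 3, f(m) = 35 (+); new bracket [3, 6]
m = 4.5, f(m) = -27.625 (−); new bracket [3, 4.5]
m = 3.75, f(m) = 11.1406 (+); new bracket [3.75, 4.5]
m = 4.125, f(m) = -6.2207 (−); new bracket [3.75, 4.125]

4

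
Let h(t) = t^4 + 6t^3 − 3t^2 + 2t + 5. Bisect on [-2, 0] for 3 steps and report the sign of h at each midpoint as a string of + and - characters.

-+-

m = -1, h(m) = -5 (−); new bracket [-1, 0]
m = -0.5, h(m) = 2.5625 (+); new bracket [-1, -0.5]
m = -0.75, h(m) = -0.402344 (−); new bracket [-0.75, -0.5]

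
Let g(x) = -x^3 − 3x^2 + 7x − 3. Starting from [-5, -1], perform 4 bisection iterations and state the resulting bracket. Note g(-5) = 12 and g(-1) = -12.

[-4.75, -4.5]

midpoint -3: g = -24 < 0 → [-5, -3]
midpoint -4: g = -15 < 0 → [-5, -4]
midpoint -4.5: g = -4.125 < 0 → [-5, -4.5]
midpoint -4.75: g = 3.2344 > 0 → [-4.75, -4.5]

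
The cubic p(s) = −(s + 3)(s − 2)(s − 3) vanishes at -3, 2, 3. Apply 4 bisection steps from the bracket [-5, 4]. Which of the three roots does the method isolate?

-3

m = -0.5, p(m) = -21.875 (−); new bracket [-5, -0.5]
m = -2.75, p(m) = -6.828125 (−); new bracket [-5, -2.75]
m = -3.875, p(m) = 35.341797 (+); new bracket [-3.875, -2.75]
m = -3.3125, p(m) = 10.4797 (+); new bracket [-3.3125, -2.75]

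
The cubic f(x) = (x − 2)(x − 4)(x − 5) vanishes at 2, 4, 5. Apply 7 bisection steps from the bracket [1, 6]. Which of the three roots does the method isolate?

2

f(3.5) = 1.125 > 0, so the root lies in [1, 3.5]
f(2.25) = 1.203125 > 0, so the root lies in [1, 2.25]
f(1.625) = -3.005859 < 0, so the root lies in [1.625, 2.25]
f(1.9375) = -0.3948 < 0, so the root lies in [1.9375, 2.25]
f(2.09375) = 0.5194 > 0, so the root lies in [1.9375, 2.09375]
f(2.015625) = 0.0925 > 0, so the root lies in [1.9375, 2.015625]
f(1.9765625) = -0.1434 < 0, so the root lies in [1.9765625, 2.015625]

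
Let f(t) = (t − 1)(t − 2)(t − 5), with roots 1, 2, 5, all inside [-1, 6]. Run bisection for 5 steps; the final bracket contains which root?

midpoint 2.5: f = -1.875 < 0 → [2.5, 6]
midpoint 4.25: f = -5.484375 < 0 → [4.25, 6]
midpoint 5.125: f = 1.611328 > 0 → [4.25, 5.125]
midpoint 4.6875: f = -3.0969 < 0 → [4.6875, 5.125]
midpoint 4.90625: f = -1.0643 < 0 → [4.90625, 5.125]

5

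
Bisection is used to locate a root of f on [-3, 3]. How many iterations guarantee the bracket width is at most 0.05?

7

Width after n steps is 6/2^n. Need 2^n ≥ 6/0.05 = 120.
2^6 = 64 < 120 ≤ 2^7 = 128, so n = 7.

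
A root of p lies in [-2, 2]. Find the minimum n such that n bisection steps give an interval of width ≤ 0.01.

Width after n steps is 4/2^n. Need 2^n ≥ 4/0.01 = 400.
2^8 = 256 < 400 ≤ 2^9 = 512, so n = 9.

9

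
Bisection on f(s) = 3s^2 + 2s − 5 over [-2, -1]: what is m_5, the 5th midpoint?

-1.65625

f(-1.5) = -1.25 < 0, so the root lies in [-2, -1.5]
f(-1.75) = 0.6875 > 0, so the root lies in [-1.75, -1.5]
f(-1.625) = -0.328125 < 0, so the root lies in [-1.75, -1.625]
f(-1.6875) = 0.168 > 0, so the root lies in [-1.6875, -1.625]
f(-1.65625) = -0.083 < 0, so the root lies in [-1.6875, -1.65625]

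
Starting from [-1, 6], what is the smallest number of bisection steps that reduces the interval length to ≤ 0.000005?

Width after n steps is 7/2^n. Need 2^n ≥ 7/0.000005 = 1400000.
2^20 = 1048576 < 1400000 ≤ 2^21 = 2097152, so n = 21.

21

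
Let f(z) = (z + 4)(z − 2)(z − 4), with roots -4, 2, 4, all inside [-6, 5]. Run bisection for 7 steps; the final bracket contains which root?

-4

z = -0.5 gives f = 39.375, positive; keep [-6, -0.5]
z = -3.25 gives f = 28.546875, positive; keep [-6, -3.25]
z = -4.625 gives f = -35.712891, negative; keep [-4.625, -3.25]
z = -3.9375 gives f = 2.9456, positive; keep [-4.625, -3.9375]
z = -4.28125 gives f = -14.6297, negative; keep [-4.28125, -3.9375]
z = -4.109375 gives f = -5.4188, negative; keep [-4.109375, -3.9375]
z = -4.0234375 gives f = -1.1327, negative; keep [-4.0234375, -3.9375]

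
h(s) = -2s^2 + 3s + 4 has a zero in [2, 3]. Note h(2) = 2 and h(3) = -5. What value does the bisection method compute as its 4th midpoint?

2.3125

m = 2.5, h(m) = -1 (−); new bracket [2, 2.5]
m = 2.25, h(m) = 0.625 (+); new bracket [2.25, 2.5]
m = 2.375, h(m) = -0.15625 (−); new bracket [2.25, 2.375]
m = 2.3125, h(m) = 0.2422 (+); new bracket [2.3125, 2.375]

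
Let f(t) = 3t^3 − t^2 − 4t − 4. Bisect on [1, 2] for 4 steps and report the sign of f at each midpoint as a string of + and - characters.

t = 1.5 gives f = -2.125, negative; keep [1.5, 2]
t = 1.75 gives f = 2.015625, positive; keep [1.5, 1.75]
t = 1.625 gives f = -0.267578, negative; keep [1.625, 1.75]
t = 1.6875 gives f = 0.8186, positive; keep [1.625, 1.6875]

-+-+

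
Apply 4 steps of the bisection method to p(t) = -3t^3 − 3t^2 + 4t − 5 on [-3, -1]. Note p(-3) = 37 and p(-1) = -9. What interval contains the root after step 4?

p(-2) = -1 < 0, so the root lies in [-3, -2]
p(-2.5) = 13.125 > 0, so the root lies in [-2.5, -2]
p(-2.25) = 4.984375 > 0, so the root lies in [-2.25, -2]
p(-2.125) = 1.7402 > 0, so the root lies in [-2.125, -2]

[-2.125, -2]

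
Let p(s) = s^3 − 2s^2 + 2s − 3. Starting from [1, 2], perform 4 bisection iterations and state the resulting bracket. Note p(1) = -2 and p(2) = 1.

[1.75, 1.8125]

p(1.5) = -1.125 < 0, so the root lies in [1.5, 2]
p(1.75) = -0.265625 < 0, so the root lies in [1.75, 2]
p(1.875) = 0.310547 > 0, so the root lies in [1.75, 1.875]
p(1.8125) = 0.009 > 0, so the root lies in [1.75, 1.8125]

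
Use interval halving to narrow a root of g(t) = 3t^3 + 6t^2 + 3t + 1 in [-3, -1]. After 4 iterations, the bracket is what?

g(-2) = -5 < 0, so the root lies in [-2, -1]
g(-1.5) = -0.125 < 0, so the root lies in [-1.5, -1]
g(-1.25) = 0.765625 > 0, so the root lies in [-1.5, -1.25]
g(-1.375) = 0.4199 > 0, so the root lies in [-1.5, -1.375]

[-1.5, -1.375]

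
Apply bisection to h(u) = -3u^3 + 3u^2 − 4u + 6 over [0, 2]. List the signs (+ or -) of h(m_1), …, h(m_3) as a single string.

+--

m = 1, h(m) = 2 (+); new bracket [1, 2]
m = 1.5, h(m) = -3.375 (−); new bracket [1, 1.5]
m = 1.25, h(m) = -0.171875 (−); new bracket [1, 1.25]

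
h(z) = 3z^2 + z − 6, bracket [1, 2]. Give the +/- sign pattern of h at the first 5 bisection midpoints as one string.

+-+++

z = 1.5 gives h = 2.25, positive; keep [1, 1.5]
z = 1.25 gives h = -0.0625, negative; keep [1.25, 1.5]
z = 1.375 gives h = 1.046875, positive; keep [1.25, 1.375]
z = 1.3125 gives h = 0.4805, positive; keep [1.25, 1.3125]
z = 1.28125 gives h = 0.2061, positive; keep [1.25, 1.28125]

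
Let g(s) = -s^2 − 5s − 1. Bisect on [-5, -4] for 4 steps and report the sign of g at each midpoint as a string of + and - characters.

midpoint -4.5: g = 1.25 > 0 → [-5, -4.5]
midpoint -4.75: g = 0.1875 > 0 → [-5, -4.75]
midpoint -4.875: g = -0.390625 < 0 → [-4.875, -4.75]
midpoint -4.8125: g = -0.0977 < 0 → [-4.8125, -4.75]

++--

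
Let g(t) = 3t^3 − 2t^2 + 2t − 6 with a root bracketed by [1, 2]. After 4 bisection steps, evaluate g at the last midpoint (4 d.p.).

-0.0374

g(1.5) = 2.625 > 0, so the root lies in [1, 1.5]
g(1.25) = -0.765625 < 0, so the root lies in [1.25, 1.5]
g(1.375) = 0.767578 > 0, so the root lies in [1.25, 1.375]
g(1.3125) = -0.0374 < 0, so the root lies in [1.3125, 1.375]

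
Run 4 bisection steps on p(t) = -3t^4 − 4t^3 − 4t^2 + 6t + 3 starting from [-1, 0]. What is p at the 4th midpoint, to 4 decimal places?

-0.1656

midpoint -0.5: p = -0.6875 < 0 → [-0.5, 0]
midpoint -0.25: p = 1.300781 > 0 → [-0.5, -0.25]
midpoint -0.375: p = 0.339111 > 0 → [-0.5, -0.375]
midpoint -0.4375: p = -0.1656 < 0 → [-0.4375, -0.375]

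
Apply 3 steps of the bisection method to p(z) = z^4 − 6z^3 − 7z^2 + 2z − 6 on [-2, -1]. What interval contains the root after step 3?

[-1.5, -1.375]

m = -1.5, p(m) = 0.5625 (+); new bracket [-1.5, -1]
m = -1.25, p(m) = -5.277344 (−); new bracket [-1.5, -1.25]
m = -1.375, p(m) = -2.812256 (−); new bracket [-1.5, -1.375]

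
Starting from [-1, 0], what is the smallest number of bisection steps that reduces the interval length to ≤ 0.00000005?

Width after n steps is 1/2^n. Need 2^n ≥ 1/0.00000005 = 20000000.
2^24 = 16777216 < 20000000 ≤ 2^25 = 33554432, so n = 25.

25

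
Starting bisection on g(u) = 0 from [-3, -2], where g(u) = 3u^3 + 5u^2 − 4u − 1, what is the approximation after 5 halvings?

-2.21875

g(-2.5) = -6.625 < 0, so the root lies in [-2.5, -2]
g(-2.25) = -0.859375 < 0, so the root lies in [-2.25, -2]
g(-2.125) = 1.291016 > 0, so the root lies in [-2.25, -2.125]
g(-2.1875) = 0.2732 > 0, so the root lies in [-2.25, -2.1875]
g(-2.21875) = -0.2785 < 0, so the root lies in [-2.21875, -2.1875]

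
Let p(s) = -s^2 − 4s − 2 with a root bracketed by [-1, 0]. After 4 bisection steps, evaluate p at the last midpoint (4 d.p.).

m = -0.5, p(m) = -0.25 (−); new bracket [-1, -0.5]
m = -0.75, p(m) = 0.4375 (+); new bracket [-0.75, -0.5]
m = -0.625, p(m) = 0.109375 (+); new bracket [-0.625, -0.5]
m = -0.5625, p(m) = -0.0664 (−); new bracket [-0.625, -0.5625]

-0.0664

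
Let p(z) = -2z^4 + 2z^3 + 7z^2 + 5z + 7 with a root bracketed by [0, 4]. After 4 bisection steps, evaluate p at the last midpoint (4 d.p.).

m = 2, p(m) = 29 (+); new bracket [2, 4]
m = 3, p(m) = -23 (−); new bracket [2, 3]
m = 2.5, p(m) = 16.375 (+); new bracket [2.5, 3]
m = 2.75, p(m) = 0.8984 (+); new bracket [2.75, 3]

0.8984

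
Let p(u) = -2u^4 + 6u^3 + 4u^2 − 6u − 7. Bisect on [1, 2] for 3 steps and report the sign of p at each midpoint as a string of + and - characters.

midpoint 1.5: p = 3.125 > 0 → [1, 1.5]
midpoint 1.25: p = -1.414062 < 0 → [1.25, 1.5]
midpoint 1.375: p = 0.76123 > 0 → [1.25, 1.375]

+-+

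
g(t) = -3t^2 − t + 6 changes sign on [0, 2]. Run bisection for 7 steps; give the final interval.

t = 1 gives g = 2, positive; keep [1, 2]
t = 1.5 gives g = -2.25, negative; keep [1, 1.5]
t = 1.25 gives g = 0.0625, positive; keep [1.25, 1.5]
t = 1.375 gives g = -1.0469, negative; keep [1.25, 1.375]
t = 1.3125 gives g = -0.4805, negative; keep [1.25, 1.3125]
t = 1.28125 gives g = -0.2061, negative; keep [1.25, 1.28125]
t = 1.265625 gives g = -0.071, negative; keep [1.25, 1.265625]

[1.25, 1.265625]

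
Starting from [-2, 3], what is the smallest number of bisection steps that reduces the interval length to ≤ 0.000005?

20

Width after n steps is 5/2^n. Need 2^n ≥ 5/0.000005 = 1000000.
2^19 = 524288 < 1000000 ≤ 2^20 = 1048576, so n = 20.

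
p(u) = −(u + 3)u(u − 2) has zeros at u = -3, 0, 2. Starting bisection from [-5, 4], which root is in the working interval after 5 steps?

-3

midpoint -0.5: p = -3.125 < 0 → [-5, -0.5]
midpoint -2.75: p = -3.265625 < 0 → [-5, -2.75]
midpoint -3.875: p = 19.919922 > 0 → [-3.875, -2.75]
midpoint -3.3125: p = 5.4993 > 0 → [-3.3125, -2.75]
midpoint -3.03125: p = 0.4766 > 0 → [-3.03125, -2.75]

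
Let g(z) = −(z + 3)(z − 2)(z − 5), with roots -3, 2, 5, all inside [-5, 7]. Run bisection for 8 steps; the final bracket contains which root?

-3

g(1) = -16 < 0, so the root lies in [-5, 1]
g(-2) = -28 < 0, so the root lies in [-5, -2]
g(-3.5) = 23.375 > 0, so the root lies in [-3.5, -2]
g(-2.75) = -9.2031 < 0, so the root lies in [-3.5, -2.75]
g(-3.125) = 5.2051 > 0, so the root lies in [-3.125, -2.75]
g(-2.9375) = -2.4495 < 0, so the root lies in [-3.125, -2.9375]
g(-3.03125) = 1.2627 > 0, so the root lies in [-3.03125, -2.9375]
g(-2.984375) = -0.6218 < 0, so the root lies in [-3.03125, -2.984375]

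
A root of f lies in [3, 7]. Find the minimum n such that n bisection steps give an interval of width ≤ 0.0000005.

23

Width after n steps is 4/2^n. Need 2^n ≥ 4/0.0000005 = 8000000.
2^22 = 4194304 < 8000000 ≤ 2^23 = 8388608, so n = 23.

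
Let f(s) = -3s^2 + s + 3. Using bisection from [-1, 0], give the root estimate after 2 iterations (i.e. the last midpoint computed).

midpoint -0.5: f = 1.75 > 0 → [-1, -0.5]
midpoint -0.75: f = 0.5625 > 0 → [-1, -0.75]

-0.75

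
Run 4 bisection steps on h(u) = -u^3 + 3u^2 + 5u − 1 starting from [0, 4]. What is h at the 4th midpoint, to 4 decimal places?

0.4219

m = 2, h(m) = 13 (+); new bracket [0, 2]
m = 1, h(m) = 6 (+); new bracket [0, 1]
m = 0.5, h(m) = 2.125 (+); new bracket [0, 0.5]
m = 0.25, h(m) = 0.4219 (+); new bracket [0, 0.25]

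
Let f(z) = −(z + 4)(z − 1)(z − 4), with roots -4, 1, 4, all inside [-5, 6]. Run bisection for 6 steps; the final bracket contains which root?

-4

f(0.5) = -7.875 < 0, so the root lies in [-5, 0.5]
f(-2.25) = -35.546875 < 0, so the root lies in [-5, -2.25]
f(-3.625) = -13.224609 < 0, so the root lies in [-5, -3.625]
f(-4.3125) = 13.8 > 0, so the root lies in [-4.3125, -3.625]
f(-3.96875) = -1.2373 < 0, so the root lies in [-4.3125, -3.96875]
f(-4.140625) = 5.8849 > 0, so the root lies in [-4.140625, -3.96875]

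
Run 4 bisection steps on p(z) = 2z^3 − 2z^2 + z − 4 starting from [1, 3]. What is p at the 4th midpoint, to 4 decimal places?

p(2) = 6 > 0, so the root lies in [1, 2]
p(1.5) = -0.25 < 0, so the root lies in [1.5, 2]
p(1.75) = 2.34375 > 0, so the root lies in [1.5, 1.75]
p(1.625) = 0.9258 > 0, so the root lies in [1.5, 1.625]

0.9258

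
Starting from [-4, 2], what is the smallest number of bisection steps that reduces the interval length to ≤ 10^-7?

Width after n steps is 6/2^n. Need 2^n ≥ 6/10^-7 = 60000000.
2^25 = 33554432 < 60000000 ≤ 2^26 = 67108864, so n = 26.

26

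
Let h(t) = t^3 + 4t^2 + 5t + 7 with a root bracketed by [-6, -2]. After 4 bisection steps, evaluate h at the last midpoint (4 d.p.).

-1.3281

m = -4, h(m) = -13 (−); new bracket [-4, -2]
m = -3, h(m) = 1 (+); new bracket [-4, -3]
m = -3.5, h(m) = -4.375 (−); new bracket [-3.5, -3]
m = -3.25, h(m) = -1.3281 (−); new bracket [-3.25, -3]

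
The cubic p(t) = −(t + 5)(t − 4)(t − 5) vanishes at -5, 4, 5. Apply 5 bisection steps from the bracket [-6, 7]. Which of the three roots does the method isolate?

t = 0.5 gives p = -86.625, negative; keep [-6, 0.5]
t = -2.75 gives p = -117.703125, negative; keep [-6, -2.75]
t = -4.375 gives p = -49.072266, negative; keep [-6, -4.375]
t = -5.1875 gives p = 17.5496, positive; keep [-5.1875, -4.375]
t = -4.78125 gives p = -18.7888, negative; keep [-5.1875, -4.78125]

-5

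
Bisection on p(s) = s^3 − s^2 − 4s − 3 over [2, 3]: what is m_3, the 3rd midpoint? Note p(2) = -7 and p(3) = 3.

midpoint 2.5: p = -3.625 < 0 → [2.5, 3]
midpoint 2.75: p = -0.765625 < 0 → [2.75, 3]
midpoint 2.875: p = 0.998047 > 0 → [2.75, 2.875]

2.875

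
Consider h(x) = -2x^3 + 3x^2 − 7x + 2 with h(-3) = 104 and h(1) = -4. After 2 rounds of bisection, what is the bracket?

[0, 1]

h(-1) = 14 > 0, so the root lies in [-1, 1]
h(0) = 2 > 0, so the root lies in [0, 1]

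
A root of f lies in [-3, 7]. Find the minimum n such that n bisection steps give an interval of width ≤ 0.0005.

15

Width after n steps is 10/2^n. Need 2^n ≥ 10/0.0005 = 20000.
2^14 = 16384 < 20000 ≤ 2^15 = 32768, so n = 15.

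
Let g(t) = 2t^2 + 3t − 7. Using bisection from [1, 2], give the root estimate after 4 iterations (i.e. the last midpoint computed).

midpoint 1.5: g = 2 > 0 → [1, 1.5]
midpoint 1.25: g = -0.125 < 0 → [1.25, 1.5]
midpoint 1.375: g = 0.90625 > 0 → [1.25, 1.375]
midpoint 1.3125: g = 0.3828 > 0 → [1.25, 1.3125]

1.3125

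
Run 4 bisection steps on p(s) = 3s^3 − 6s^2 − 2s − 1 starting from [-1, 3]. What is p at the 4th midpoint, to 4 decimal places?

s = 1 gives p = -6, negative; keep [1, 3]
s = 2 gives p = -5, negative; keep [2, 3]
s = 2.5 gives p = 3.375, positive; keep [2, 2.5]
s = 2.25 gives p = -1.7031, negative; keep [2.25, 2.5]

-1.7031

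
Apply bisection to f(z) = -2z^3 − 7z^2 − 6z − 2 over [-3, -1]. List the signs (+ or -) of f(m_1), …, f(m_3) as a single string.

z = -2 gives f = -2, negative; keep [-3, -2]
z = -2.5 gives f = 0.5, positive; keep [-2.5, -2]
z = -2.25 gives f = -1.15625, negative; keep [-2.5, -2.25]

-+-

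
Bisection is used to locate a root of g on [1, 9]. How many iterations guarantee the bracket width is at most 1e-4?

Width after n steps is 8/2^n. Need 2^n ≥ 8/1e-4 = 80000.
2^16 = 65536 < 80000 ≤ 2^17 = 131072, so n = 17.

17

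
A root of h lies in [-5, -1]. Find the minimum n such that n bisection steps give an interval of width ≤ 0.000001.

Width after n steps is 4/2^n. Need 2^n ≥ 4/0.000001 = 4000000.
2^21 = 2097152 < 4000000 ≤ 2^22 = 4194304, so n = 22.

22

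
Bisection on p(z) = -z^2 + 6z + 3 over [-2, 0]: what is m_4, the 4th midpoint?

m = -1, p(m) = -4 (−); new bracket [-1, 0]
m = -0.5, p(m) = -0.25 (−); new bracket [-0.5, 0]
m = -0.25, p(m) = 1.4375 (+); new bracket [-0.5, -0.25]
m = -0.375, p(m) = 0.6094 (+); new bracket [-0.5, -0.375]

-0.375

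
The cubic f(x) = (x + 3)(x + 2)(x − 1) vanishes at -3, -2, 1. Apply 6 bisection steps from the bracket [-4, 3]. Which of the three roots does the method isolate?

1

f(-0.5) = -5.625 < 0, so the root lies in [-0.5, 3]
f(1.25) = 3.453125 > 0, so the root lies in [-0.5, 1.25]
f(0.375) = -5.009766 < 0, so the root lies in [0.375, 1.25]
f(0.8125) = -2.0105 < 0, so the root lies in [0.8125, 1.25]
f(1.03125) = 0.3819 > 0, so the root lies in [0.8125, 1.03125]
f(0.921875) = -0.8953 < 0, so the root lies in [0.921875, 1.03125]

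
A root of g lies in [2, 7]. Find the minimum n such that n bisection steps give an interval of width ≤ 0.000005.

20

Width after n steps is 5/2^n. Need 2^n ≥ 5/0.000005 = 1000000.
2^19 = 524288 < 1000000 ≤ 2^20 = 1048576, so n = 20.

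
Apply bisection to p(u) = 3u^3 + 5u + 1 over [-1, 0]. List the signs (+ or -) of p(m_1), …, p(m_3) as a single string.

--+

p(-0.5) = -1.875 < 0, so the root lies in [-0.5, 0]
p(-0.25) = -0.296875 < 0, so the root lies in [-0.25, 0]
p(-0.125) = 0.369141 > 0, so the root lies in [-0.25, -0.125]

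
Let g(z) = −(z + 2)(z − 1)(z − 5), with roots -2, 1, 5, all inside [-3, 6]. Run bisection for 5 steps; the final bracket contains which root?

z = 1.5 gives g = 6.125, positive; keep [1.5, 6]
z = 3.75 gives g = 19.765625, positive; keep [3.75, 6]
z = 4.875 gives g = 3.330078, positive; keep [4.875, 6]
z = 5.4375 gives g = -14.4392, negative; keep [4.875, 5.4375]
z = 5.15625 gives g = -4.6474, negative; keep [4.875, 5.15625]

5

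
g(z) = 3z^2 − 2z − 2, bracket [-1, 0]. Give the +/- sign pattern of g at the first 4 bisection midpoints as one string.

midpoint -0.5: g = -0.25 < 0 → [-1, -0.5]
midpoint -0.75: g = 1.1875 > 0 → [-0.75, -0.5]
midpoint -0.625: g = 0.421875 > 0 → [-0.625, -0.5]
midpoint -0.5625: g = 0.0742 > 0 → [-0.5625, -0.5]

-+++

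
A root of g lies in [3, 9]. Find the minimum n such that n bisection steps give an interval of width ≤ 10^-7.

Width after n steps is 6/2^n. Need 2^n ≥ 6/10^-7 = 60000000.
2^25 = 33554432 < 60000000 ≤ 2^26 = 67108864, so n = 26.

26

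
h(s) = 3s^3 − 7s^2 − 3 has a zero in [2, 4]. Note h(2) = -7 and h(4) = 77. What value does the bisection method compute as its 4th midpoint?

2.375

s = 3 gives h = 15, positive; keep [2, 3]
s = 2.5 gives h = 0.125, positive; keep [2, 2.5]
s = 2.25 gives h = -4.265625, negative; keep [2.25, 2.5]
s = 2.375 gives h = -2.2949, negative; keep [2.375, 2.5]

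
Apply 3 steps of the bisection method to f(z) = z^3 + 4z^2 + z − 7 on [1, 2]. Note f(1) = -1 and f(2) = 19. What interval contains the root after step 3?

[1, 1.125]

f(1.5) = 6.875 > 0, so the root lies in [1, 1.5]
f(1.25) = 2.453125 > 0, so the root lies in [1, 1.25]
f(1.125) = 0.611328 > 0, so the root lies in [1, 1.125]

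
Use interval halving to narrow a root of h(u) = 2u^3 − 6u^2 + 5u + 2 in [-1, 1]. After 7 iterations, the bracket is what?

m = 0, h(m) = 2 (+); new bracket [-1, 0]
m = -0.5, h(m) = -2.25 (−); new bracket [-0.5, 0]
m = -0.25, h(m) = 0.34375 (+); new bracket [-0.5, -0.25]
m = -0.375, h(m) = -0.8242 (−); new bracket [-0.375, -0.25]
m = -0.3125, h(m) = -0.2095 (−); new bracket [-0.3125, -0.25]
m = -0.28125, h(m) = 0.0746 (+); new bracket [-0.3125, -0.28125]
m = -0.296875, h(m) = -0.0655 (−); new bracket [-0.296875, -0.28125]

[-0.296875, -0.28125]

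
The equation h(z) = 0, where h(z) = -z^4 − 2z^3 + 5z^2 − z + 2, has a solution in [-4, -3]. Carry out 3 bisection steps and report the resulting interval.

[-3.625, -3.5]

z = -3.5 gives h = 2.4375, positive; keep [-4, -3.5]
z = -3.75 gives h = -16.222656, negative; keep [-3.75, -3.5]
z = -3.625 gives h = -6.078369, negative; keep [-3.625, -3.5]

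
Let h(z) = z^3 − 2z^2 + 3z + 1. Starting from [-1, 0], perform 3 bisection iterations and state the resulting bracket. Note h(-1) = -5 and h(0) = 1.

m = -0.5, h(m) = -1.125 (−); new bracket [-0.5, 0]
m = -0.25, h(m) = 0.109375 (+); new bracket [-0.5, -0.25]
m = -0.375, h(m) = -0.458984 (−); new bracket [-0.375, -0.25]

[-0.375, -0.25]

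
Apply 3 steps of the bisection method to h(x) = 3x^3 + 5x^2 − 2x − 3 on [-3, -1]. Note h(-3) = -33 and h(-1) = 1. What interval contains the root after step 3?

[-1.75, -1.5]

midpoint -2: h = -3 < 0 → [-2, -1]
midpoint -1.5: h = 1.125 > 0 → [-2, -1.5]
midpoint -1.75: h = -0.265625 < 0 → [-1.75, -1.5]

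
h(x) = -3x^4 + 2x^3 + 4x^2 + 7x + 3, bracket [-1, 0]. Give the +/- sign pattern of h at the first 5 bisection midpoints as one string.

midpoint -0.5: h = 0.0625 > 0 → [-1, -0.5]
midpoint -0.75: h = -1.792969 < 0 → [-0.75, -0.5]
midpoint -0.625: h = -0.758545 < 0 → [-0.625, -0.5]
midpoint -0.5625: h = -0.3282 < 0 → [-0.5625, -0.5]
midpoint -0.53125: h = -0.1287 < 0 → [-0.53125, -0.5]

+----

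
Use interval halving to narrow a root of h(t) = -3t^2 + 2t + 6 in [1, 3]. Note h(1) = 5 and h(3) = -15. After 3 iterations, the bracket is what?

[1.75, 2]

t = 2 gives h = -2, negative; keep [1, 2]
t = 1.5 gives h = 2.25, positive; keep [1.5, 2]
t = 1.75 gives h = 0.3125, positive; keep [1.75, 2]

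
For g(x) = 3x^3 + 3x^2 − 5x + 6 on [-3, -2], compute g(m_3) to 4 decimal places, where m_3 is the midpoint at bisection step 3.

g(-2.5) = -9.625 < 0, so the root lies in [-2.5, -2]
g(-2.25) = -1.734375 < 0, so the root lies in [-2.25, -2]
g(-2.125) = 1.384766 > 0, so the root lies in [-2.25, -2.125]

1.3848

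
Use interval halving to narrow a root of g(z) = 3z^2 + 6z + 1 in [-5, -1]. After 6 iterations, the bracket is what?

z = -3 gives g = 10, positive; keep [-3, -1]
z = -2 gives g = 1, positive; keep [-2, -1]
z = -1.5 gives g = -1.25, negative; keep [-2, -1.5]
z = -1.75 gives g = -0.3125, negative; keep [-2, -1.75]
z = -1.875 gives g = 0.2969, positive; keep [-1.875, -1.75]
z = -1.8125 gives g = -0.0195, negative; keep [-1.875, -1.8125]

[-1.875, -1.8125]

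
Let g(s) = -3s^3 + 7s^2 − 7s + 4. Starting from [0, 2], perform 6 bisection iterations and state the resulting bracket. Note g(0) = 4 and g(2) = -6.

m = 1, g(m) = 1 (+); new bracket [1, 2]
m = 1.5, g(m) = -0.875 (−); new bracket [1, 1.5]
m = 1.25, g(m) = 0.328125 (+); new bracket [1.25, 1.5]
m = 1.375, g(m) = -0.1895 (−); new bracket [1.25, 1.375]
m = 1.3125, g(m) = 0.0881 (+); new bracket [1.3125, 1.375]
m = 1.34375, g(m) = -0.0457 (−); new bracket [1.3125, 1.34375]

[1.3125, 1.34375]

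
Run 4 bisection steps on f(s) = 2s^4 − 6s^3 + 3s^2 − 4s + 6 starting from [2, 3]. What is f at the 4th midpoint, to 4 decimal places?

0.7261

m = 2.5, f(m) = -0.875 (−); new bracket [2.5, 3]
m = 2.75, f(m) = 7.289062 (+); new bracket [2.5, 2.75]
m = 2.625, f(m) = 2.605957 (+); new bracket [2.5, 2.625]
m = 2.5625, f(m) = 0.7261 (+); new bracket [2.5, 2.5625]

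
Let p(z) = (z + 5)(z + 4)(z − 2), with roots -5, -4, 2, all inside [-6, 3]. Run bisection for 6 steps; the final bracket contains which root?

2

z = -1.5 gives p = -30.625, negative; keep [-1.5, 3]
z = 0.75 gives p = -34.140625, negative; keep [0.75, 3]
z = 1.875 gives p = -5.048828, negative; keep [1.875, 3]
z = 2.4375 gives p = 20.947, positive; keep [1.875, 2.4375]
z = 2.15625 gives p = 6.8837, positive; keep [1.875, 2.15625]
z = 2.015625 gives p = 0.6594, positive; keep [1.875, 2.015625]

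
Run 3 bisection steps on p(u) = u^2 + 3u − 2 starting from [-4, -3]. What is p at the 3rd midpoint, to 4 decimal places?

0.2656

u = -3.5 gives p = -0.25, negative; keep [-4, -3.5]
u = -3.75 gives p = 0.8125, positive; keep [-3.75, -3.5]
u = -3.625 gives p = 0.265625, positive; keep [-3.625, -3.5]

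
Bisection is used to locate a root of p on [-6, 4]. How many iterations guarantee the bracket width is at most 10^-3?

Width after n steps is 10/2^n. Need 2^n ≥ 10/10^-3 = 10000.
2^13 = 8192 < 10000 ≤ 2^14 = 16384, so n = 14.

14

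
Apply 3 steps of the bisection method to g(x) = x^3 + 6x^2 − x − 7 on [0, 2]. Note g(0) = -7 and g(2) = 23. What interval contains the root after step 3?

[1, 1.25]

x = 1 gives g = -1, negative; keep [1, 2]
x = 1.5 gives g = 8.375, positive; keep [1, 1.5]
x = 1.25 gives g = 3.078125, positive; keep [1, 1.25]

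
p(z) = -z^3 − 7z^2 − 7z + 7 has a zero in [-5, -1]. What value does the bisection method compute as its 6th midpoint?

-2.0625

midpoint -3: p = -8 < 0 → [-3, -1]
midpoint -2: p = 1 > 0 → [-3, -2]
midpoint -2.5: p = -3.625 < 0 → [-2.5, -2]
midpoint -2.25: p = -1.2969 < 0 → [-2.25, -2]
midpoint -2.125: p = -0.1387 < 0 → [-2.125, -2]
midpoint -2.0625: p = 0.4338 > 0 → [-2.125, -2.0625]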